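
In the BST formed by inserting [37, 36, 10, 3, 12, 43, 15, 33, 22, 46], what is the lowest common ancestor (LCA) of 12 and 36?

Tree insertion order: [37, 36, 10, 3, 12, 43, 15, 33, 22, 46]
Tree (level-order array): [37, 36, 43, 10, None, None, 46, 3, 12, None, None, None, None, None, 15, None, 33, 22]
In a BST, the LCA of p=12, q=36 is the first node v on the
root-to-leaf path with p <= v <= q (go left if both < v, right if both > v).
Walk from root:
  at 37: both 12 and 36 < 37, go left
  at 36: 12 <= 36 <= 36, this is the LCA
LCA = 36


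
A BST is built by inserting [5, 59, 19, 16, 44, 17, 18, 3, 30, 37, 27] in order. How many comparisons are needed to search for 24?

Search path for 24: 5 -> 59 -> 19 -> 44 -> 30 -> 27
Found: False
Comparisons: 6


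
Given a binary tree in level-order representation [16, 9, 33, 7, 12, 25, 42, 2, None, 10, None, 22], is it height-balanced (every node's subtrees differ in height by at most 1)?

Tree (level-order array): [16, 9, 33, 7, 12, 25, 42, 2, None, 10, None, 22]
Definition: a tree is height-balanced if, at every node, |h(left) - h(right)| <= 1 (empty subtree has height -1).
Bottom-up per-node check:
  node 2: h_left=-1, h_right=-1, diff=0 [OK], height=0
  node 7: h_left=0, h_right=-1, diff=1 [OK], height=1
  node 10: h_left=-1, h_right=-1, diff=0 [OK], height=0
  node 12: h_left=0, h_right=-1, diff=1 [OK], height=1
  node 9: h_left=1, h_right=1, diff=0 [OK], height=2
  node 22: h_left=-1, h_right=-1, diff=0 [OK], height=0
  node 25: h_left=0, h_right=-1, diff=1 [OK], height=1
  node 42: h_left=-1, h_right=-1, diff=0 [OK], height=0
  node 33: h_left=1, h_right=0, diff=1 [OK], height=2
  node 16: h_left=2, h_right=2, diff=0 [OK], height=3
All nodes satisfy the balance condition.
Result: Balanced


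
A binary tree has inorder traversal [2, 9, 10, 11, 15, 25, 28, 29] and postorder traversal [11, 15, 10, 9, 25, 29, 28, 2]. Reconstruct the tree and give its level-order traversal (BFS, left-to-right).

Inorder:   [2, 9, 10, 11, 15, 25, 28, 29]
Postorder: [11, 15, 10, 9, 25, 29, 28, 2]
Algorithm: postorder visits root last, so walk postorder right-to-left;
each value is the root of the current inorder slice — split it at that
value, recurse on the right subtree first, then the left.
Recursive splits:
  root=2; inorder splits into left=[], right=[9, 10, 11, 15, 25, 28, 29]
  root=28; inorder splits into left=[9, 10, 11, 15, 25], right=[29]
  root=29; inorder splits into left=[], right=[]
  root=25; inorder splits into left=[9, 10, 11, 15], right=[]
  root=9; inorder splits into left=[], right=[10, 11, 15]
  root=10; inorder splits into left=[], right=[11, 15]
  root=15; inorder splits into left=[11], right=[]
  root=11; inorder splits into left=[], right=[]
Reconstructed level-order: [2, 28, 25, 29, 9, 10, 15, 11]


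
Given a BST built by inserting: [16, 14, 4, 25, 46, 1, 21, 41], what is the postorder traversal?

Tree insertion order: [16, 14, 4, 25, 46, 1, 21, 41]
Tree (level-order array): [16, 14, 25, 4, None, 21, 46, 1, None, None, None, 41]
Postorder traversal: [1, 4, 14, 21, 41, 46, 25, 16]


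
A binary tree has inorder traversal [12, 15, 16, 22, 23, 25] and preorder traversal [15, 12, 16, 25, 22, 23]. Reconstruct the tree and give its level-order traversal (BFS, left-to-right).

Inorder:  [12, 15, 16, 22, 23, 25]
Preorder: [15, 12, 16, 25, 22, 23]
Algorithm: preorder visits root first, so consume preorder in order;
for each root, split the current inorder slice at that value into
left-subtree inorder and right-subtree inorder, then recurse.
Recursive splits:
  root=15; inorder splits into left=[12], right=[16, 22, 23, 25]
  root=12; inorder splits into left=[], right=[]
  root=16; inorder splits into left=[], right=[22, 23, 25]
  root=25; inorder splits into left=[22, 23], right=[]
  root=22; inorder splits into left=[], right=[23]
  root=23; inorder splits into left=[], right=[]
Reconstructed level-order: [15, 12, 16, 25, 22, 23]


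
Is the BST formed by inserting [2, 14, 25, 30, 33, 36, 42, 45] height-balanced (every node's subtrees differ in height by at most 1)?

Tree (level-order array): [2, None, 14, None, 25, None, 30, None, 33, None, 36, None, 42, None, 45]
Definition: a tree is height-balanced if, at every node, |h(left) - h(right)| <= 1 (empty subtree has height -1).
Bottom-up per-node check:
  node 45: h_left=-1, h_right=-1, diff=0 [OK], height=0
  node 42: h_left=-1, h_right=0, diff=1 [OK], height=1
  node 36: h_left=-1, h_right=1, diff=2 [FAIL (|-1-1|=2 > 1)], height=2
  node 33: h_left=-1, h_right=2, diff=3 [FAIL (|-1-2|=3 > 1)], height=3
  node 30: h_left=-1, h_right=3, diff=4 [FAIL (|-1-3|=4 > 1)], height=4
  node 25: h_left=-1, h_right=4, diff=5 [FAIL (|-1-4|=5 > 1)], height=5
  node 14: h_left=-1, h_right=5, diff=6 [FAIL (|-1-5|=6 > 1)], height=6
  node 2: h_left=-1, h_right=6, diff=7 [FAIL (|-1-6|=7 > 1)], height=7
Node 36 violates the condition: |-1 - 1| = 2 > 1.
Result: Not balanced


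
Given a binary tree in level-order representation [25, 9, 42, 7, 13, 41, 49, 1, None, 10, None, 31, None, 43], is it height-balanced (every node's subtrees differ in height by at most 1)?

Tree (level-order array): [25, 9, 42, 7, 13, 41, 49, 1, None, 10, None, 31, None, 43]
Definition: a tree is height-balanced if, at every node, |h(left) - h(right)| <= 1 (empty subtree has height -1).
Bottom-up per-node check:
  node 1: h_left=-1, h_right=-1, diff=0 [OK], height=0
  node 7: h_left=0, h_right=-1, diff=1 [OK], height=1
  node 10: h_left=-1, h_right=-1, diff=0 [OK], height=0
  node 13: h_left=0, h_right=-1, diff=1 [OK], height=1
  node 9: h_left=1, h_right=1, diff=0 [OK], height=2
  node 31: h_left=-1, h_right=-1, diff=0 [OK], height=0
  node 41: h_left=0, h_right=-1, diff=1 [OK], height=1
  node 43: h_left=-1, h_right=-1, diff=0 [OK], height=0
  node 49: h_left=0, h_right=-1, diff=1 [OK], height=1
  node 42: h_left=1, h_right=1, diff=0 [OK], height=2
  node 25: h_left=2, h_right=2, diff=0 [OK], height=3
All nodes satisfy the balance condition.
Result: Balanced


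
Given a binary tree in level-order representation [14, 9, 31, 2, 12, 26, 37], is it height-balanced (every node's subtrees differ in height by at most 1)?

Tree (level-order array): [14, 9, 31, 2, 12, 26, 37]
Definition: a tree is height-balanced if, at every node, |h(left) - h(right)| <= 1 (empty subtree has height -1).
Bottom-up per-node check:
  node 2: h_left=-1, h_right=-1, diff=0 [OK], height=0
  node 12: h_left=-1, h_right=-1, diff=0 [OK], height=0
  node 9: h_left=0, h_right=0, diff=0 [OK], height=1
  node 26: h_left=-1, h_right=-1, diff=0 [OK], height=0
  node 37: h_left=-1, h_right=-1, diff=0 [OK], height=0
  node 31: h_left=0, h_right=0, diff=0 [OK], height=1
  node 14: h_left=1, h_right=1, diff=0 [OK], height=2
All nodes satisfy the balance condition.
Result: Balanced


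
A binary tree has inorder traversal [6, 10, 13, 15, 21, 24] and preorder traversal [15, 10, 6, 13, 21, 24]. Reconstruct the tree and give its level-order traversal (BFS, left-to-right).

Inorder:  [6, 10, 13, 15, 21, 24]
Preorder: [15, 10, 6, 13, 21, 24]
Algorithm: preorder visits root first, so consume preorder in order;
for each root, split the current inorder slice at that value into
left-subtree inorder and right-subtree inorder, then recurse.
Recursive splits:
  root=15; inorder splits into left=[6, 10, 13], right=[21, 24]
  root=10; inorder splits into left=[6], right=[13]
  root=6; inorder splits into left=[], right=[]
  root=13; inorder splits into left=[], right=[]
  root=21; inorder splits into left=[], right=[24]
  root=24; inorder splits into left=[], right=[]
Reconstructed level-order: [15, 10, 21, 6, 13, 24]


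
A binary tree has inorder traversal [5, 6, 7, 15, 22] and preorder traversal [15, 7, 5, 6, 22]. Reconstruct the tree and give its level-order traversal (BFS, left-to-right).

Inorder:  [5, 6, 7, 15, 22]
Preorder: [15, 7, 5, 6, 22]
Algorithm: preorder visits root first, so consume preorder in order;
for each root, split the current inorder slice at that value into
left-subtree inorder and right-subtree inorder, then recurse.
Recursive splits:
  root=15; inorder splits into left=[5, 6, 7], right=[22]
  root=7; inorder splits into left=[5, 6], right=[]
  root=5; inorder splits into left=[], right=[6]
  root=6; inorder splits into left=[], right=[]
  root=22; inorder splits into left=[], right=[]
Reconstructed level-order: [15, 7, 22, 5, 6]


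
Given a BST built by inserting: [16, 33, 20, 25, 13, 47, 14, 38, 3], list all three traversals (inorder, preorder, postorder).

Tree insertion order: [16, 33, 20, 25, 13, 47, 14, 38, 3]
Tree (level-order array): [16, 13, 33, 3, 14, 20, 47, None, None, None, None, None, 25, 38]
Inorder (L, root, R): [3, 13, 14, 16, 20, 25, 33, 38, 47]
Preorder (root, L, R): [16, 13, 3, 14, 33, 20, 25, 47, 38]
Postorder (L, R, root): [3, 14, 13, 25, 20, 38, 47, 33, 16]


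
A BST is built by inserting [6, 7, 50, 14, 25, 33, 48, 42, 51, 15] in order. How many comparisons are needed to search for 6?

Search path for 6: 6
Found: True
Comparisons: 1


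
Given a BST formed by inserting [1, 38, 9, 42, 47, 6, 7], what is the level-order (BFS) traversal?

Tree insertion order: [1, 38, 9, 42, 47, 6, 7]
Tree (level-order array): [1, None, 38, 9, 42, 6, None, None, 47, None, 7]
BFS from the root, enqueuing left then right child of each popped node:
  queue [1] -> pop 1, enqueue [38], visited so far: [1]
  queue [38] -> pop 38, enqueue [9, 42], visited so far: [1, 38]
  queue [9, 42] -> pop 9, enqueue [6], visited so far: [1, 38, 9]
  queue [42, 6] -> pop 42, enqueue [47], visited so far: [1, 38, 9, 42]
  queue [6, 47] -> pop 6, enqueue [7], visited so far: [1, 38, 9, 42, 6]
  queue [47, 7] -> pop 47, enqueue [none], visited so far: [1, 38, 9, 42, 6, 47]
  queue [7] -> pop 7, enqueue [none], visited so far: [1, 38, 9, 42, 6, 47, 7]
Result: [1, 38, 9, 42, 6, 47, 7]


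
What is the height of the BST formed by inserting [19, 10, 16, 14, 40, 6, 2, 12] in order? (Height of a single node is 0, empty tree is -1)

Insertion order: [19, 10, 16, 14, 40, 6, 2, 12]
Tree (level-order array): [19, 10, 40, 6, 16, None, None, 2, None, 14, None, None, None, 12]
Compute height bottom-up (empty subtree = -1):
  height(2) = 1 + max(-1, -1) = 0
  height(6) = 1 + max(0, -1) = 1
  height(12) = 1 + max(-1, -1) = 0
  height(14) = 1 + max(0, -1) = 1
  height(16) = 1 + max(1, -1) = 2
  height(10) = 1 + max(1, 2) = 3
  height(40) = 1 + max(-1, -1) = 0
  height(19) = 1 + max(3, 0) = 4
Height = 4


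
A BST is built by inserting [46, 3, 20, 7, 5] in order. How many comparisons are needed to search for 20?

Search path for 20: 46 -> 3 -> 20
Found: True
Comparisons: 3


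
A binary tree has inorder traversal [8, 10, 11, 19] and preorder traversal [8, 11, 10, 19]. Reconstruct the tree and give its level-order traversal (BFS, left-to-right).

Inorder:  [8, 10, 11, 19]
Preorder: [8, 11, 10, 19]
Algorithm: preorder visits root first, so consume preorder in order;
for each root, split the current inorder slice at that value into
left-subtree inorder and right-subtree inorder, then recurse.
Recursive splits:
  root=8; inorder splits into left=[], right=[10, 11, 19]
  root=11; inorder splits into left=[10], right=[19]
  root=10; inorder splits into left=[], right=[]
  root=19; inorder splits into left=[], right=[]
Reconstructed level-order: [8, 11, 10, 19]


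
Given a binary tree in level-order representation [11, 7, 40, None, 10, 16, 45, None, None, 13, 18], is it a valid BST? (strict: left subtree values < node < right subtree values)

Level-order array: [11, 7, 40, None, 10, 16, 45, None, None, 13, 18]
Validate using subtree bounds (lo, hi): at each node, require lo < value < hi,
then recurse left with hi=value and right with lo=value.
Preorder trace (stopping at first violation):
  at node 11 with bounds (-inf, +inf): OK
  at node 7 with bounds (-inf, 11): OK
  at node 10 with bounds (7, 11): OK
  at node 40 with bounds (11, +inf): OK
  at node 16 with bounds (11, 40): OK
  at node 13 with bounds (11, 16): OK
  at node 18 with bounds (16, 40): OK
  at node 45 with bounds (40, +inf): OK
No violation found at any node.
Result: Valid BST


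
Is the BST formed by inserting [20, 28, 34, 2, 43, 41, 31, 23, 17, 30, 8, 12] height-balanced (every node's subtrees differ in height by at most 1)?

Tree (level-order array): [20, 2, 28, None, 17, 23, 34, 8, None, None, None, 31, 43, None, 12, 30, None, 41]
Definition: a tree is height-balanced if, at every node, |h(left) - h(right)| <= 1 (empty subtree has height -1).
Bottom-up per-node check:
  node 12: h_left=-1, h_right=-1, diff=0 [OK], height=0
  node 8: h_left=-1, h_right=0, diff=1 [OK], height=1
  node 17: h_left=1, h_right=-1, diff=2 [FAIL (|1--1|=2 > 1)], height=2
  node 2: h_left=-1, h_right=2, diff=3 [FAIL (|-1-2|=3 > 1)], height=3
  node 23: h_left=-1, h_right=-1, diff=0 [OK], height=0
  node 30: h_left=-1, h_right=-1, diff=0 [OK], height=0
  node 31: h_left=0, h_right=-1, diff=1 [OK], height=1
  node 41: h_left=-1, h_right=-1, diff=0 [OK], height=0
  node 43: h_left=0, h_right=-1, diff=1 [OK], height=1
  node 34: h_left=1, h_right=1, diff=0 [OK], height=2
  node 28: h_left=0, h_right=2, diff=2 [FAIL (|0-2|=2 > 1)], height=3
  node 20: h_left=3, h_right=3, diff=0 [OK], height=4
Node 17 violates the condition: |1 - -1| = 2 > 1.
Result: Not balanced


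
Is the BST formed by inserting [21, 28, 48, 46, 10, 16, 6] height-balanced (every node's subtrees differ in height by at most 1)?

Tree (level-order array): [21, 10, 28, 6, 16, None, 48, None, None, None, None, 46]
Definition: a tree is height-balanced if, at every node, |h(left) - h(right)| <= 1 (empty subtree has height -1).
Bottom-up per-node check:
  node 6: h_left=-1, h_right=-1, diff=0 [OK], height=0
  node 16: h_left=-1, h_right=-1, diff=0 [OK], height=0
  node 10: h_left=0, h_right=0, diff=0 [OK], height=1
  node 46: h_left=-1, h_right=-1, diff=0 [OK], height=0
  node 48: h_left=0, h_right=-1, diff=1 [OK], height=1
  node 28: h_left=-1, h_right=1, diff=2 [FAIL (|-1-1|=2 > 1)], height=2
  node 21: h_left=1, h_right=2, diff=1 [OK], height=3
Node 28 violates the condition: |-1 - 1| = 2 > 1.
Result: Not balanced


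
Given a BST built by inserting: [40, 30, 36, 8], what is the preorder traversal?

Tree insertion order: [40, 30, 36, 8]
Tree (level-order array): [40, 30, None, 8, 36]
Preorder traversal: [40, 30, 8, 36]


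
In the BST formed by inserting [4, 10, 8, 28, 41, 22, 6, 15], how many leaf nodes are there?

Tree built from: [4, 10, 8, 28, 41, 22, 6, 15]
Tree (level-order array): [4, None, 10, 8, 28, 6, None, 22, 41, None, None, 15]
Rule: A leaf has 0 children.
Per-node child counts:
  node 4: 1 child(ren)
  node 10: 2 child(ren)
  node 8: 1 child(ren)
  node 6: 0 child(ren)
  node 28: 2 child(ren)
  node 22: 1 child(ren)
  node 15: 0 child(ren)
  node 41: 0 child(ren)
Matching nodes: [6, 15, 41]
Count of leaf nodes: 3


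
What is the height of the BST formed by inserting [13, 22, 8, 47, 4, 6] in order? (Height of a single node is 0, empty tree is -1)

Insertion order: [13, 22, 8, 47, 4, 6]
Tree (level-order array): [13, 8, 22, 4, None, None, 47, None, 6]
Compute height bottom-up (empty subtree = -1):
  height(6) = 1 + max(-1, -1) = 0
  height(4) = 1 + max(-1, 0) = 1
  height(8) = 1 + max(1, -1) = 2
  height(47) = 1 + max(-1, -1) = 0
  height(22) = 1 + max(-1, 0) = 1
  height(13) = 1 + max(2, 1) = 3
Height = 3


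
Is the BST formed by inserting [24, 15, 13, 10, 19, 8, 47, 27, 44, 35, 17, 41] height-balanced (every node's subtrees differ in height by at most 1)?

Tree (level-order array): [24, 15, 47, 13, 19, 27, None, 10, None, 17, None, None, 44, 8, None, None, None, 35, None, None, None, None, 41]
Definition: a tree is height-balanced if, at every node, |h(left) - h(right)| <= 1 (empty subtree has height -1).
Bottom-up per-node check:
  node 8: h_left=-1, h_right=-1, diff=0 [OK], height=0
  node 10: h_left=0, h_right=-1, diff=1 [OK], height=1
  node 13: h_left=1, h_right=-1, diff=2 [FAIL (|1--1|=2 > 1)], height=2
  node 17: h_left=-1, h_right=-1, diff=0 [OK], height=0
  node 19: h_left=0, h_right=-1, diff=1 [OK], height=1
  node 15: h_left=2, h_right=1, diff=1 [OK], height=3
  node 41: h_left=-1, h_right=-1, diff=0 [OK], height=0
  node 35: h_left=-1, h_right=0, diff=1 [OK], height=1
  node 44: h_left=1, h_right=-1, diff=2 [FAIL (|1--1|=2 > 1)], height=2
  node 27: h_left=-1, h_right=2, diff=3 [FAIL (|-1-2|=3 > 1)], height=3
  node 47: h_left=3, h_right=-1, diff=4 [FAIL (|3--1|=4 > 1)], height=4
  node 24: h_left=3, h_right=4, diff=1 [OK], height=5
Node 13 violates the condition: |1 - -1| = 2 > 1.
Result: Not balanced


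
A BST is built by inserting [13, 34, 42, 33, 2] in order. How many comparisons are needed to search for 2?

Search path for 2: 13 -> 2
Found: True
Comparisons: 2


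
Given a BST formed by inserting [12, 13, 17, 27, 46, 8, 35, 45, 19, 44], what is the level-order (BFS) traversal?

Tree insertion order: [12, 13, 17, 27, 46, 8, 35, 45, 19, 44]
Tree (level-order array): [12, 8, 13, None, None, None, 17, None, 27, 19, 46, None, None, 35, None, None, 45, 44]
BFS from the root, enqueuing left then right child of each popped node:
  queue [12] -> pop 12, enqueue [8, 13], visited so far: [12]
  queue [8, 13] -> pop 8, enqueue [none], visited so far: [12, 8]
  queue [13] -> pop 13, enqueue [17], visited so far: [12, 8, 13]
  queue [17] -> pop 17, enqueue [27], visited so far: [12, 8, 13, 17]
  queue [27] -> pop 27, enqueue [19, 46], visited so far: [12, 8, 13, 17, 27]
  queue [19, 46] -> pop 19, enqueue [none], visited so far: [12, 8, 13, 17, 27, 19]
  queue [46] -> pop 46, enqueue [35], visited so far: [12, 8, 13, 17, 27, 19, 46]
  queue [35] -> pop 35, enqueue [45], visited so far: [12, 8, 13, 17, 27, 19, 46, 35]
  queue [45] -> pop 45, enqueue [44], visited so far: [12, 8, 13, 17, 27, 19, 46, 35, 45]
  queue [44] -> pop 44, enqueue [none], visited so far: [12, 8, 13, 17, 27, 19, 46, 35, 45, 44]
Result: [12, 8, 13, 17, 27, 19, 46, 35, 45, 44]


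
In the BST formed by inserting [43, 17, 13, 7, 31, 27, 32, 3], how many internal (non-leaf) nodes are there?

Tree built from: [43, 17, 13, 7, 31, 27, 32, 3]
Tree (level-order array): [43, 17, None, 13, 31, 7, None, 27, 32, 3]
Rule: An internal node has at least one child.
Per-node child counts:
  node 43: 1 child(ren)
  node 17: 2 child(ren)
  node 13: 1 child(ren)
  node 7: 1 child(ren)
  node 3: 0 child(ren)
  node 31: 2 child(ren)
  node 27: 0 child(ren)
  node 32: 0 child(ren)
Matching nodes: [43, 17, 13, 7, 31]
Count of internal (non-leaf) nodes: 5


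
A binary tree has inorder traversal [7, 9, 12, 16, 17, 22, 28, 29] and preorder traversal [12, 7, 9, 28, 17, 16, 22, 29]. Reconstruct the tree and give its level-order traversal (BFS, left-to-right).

Inorder:  [7, 9, 12, 16, 17, 22, 28, 29]
Preorder: [12, 7, 9, 28, 17, 16, 22, 29]
Algorithm: preorder visits root first, so consume preorder in order;
for each root, split the current inorder slice at that value into
left-subtree inorder and right-subtree inorder, then recurse.
Recursive splits:
  root=12; inorder splits into left=[7, 9], right=[16, 17, 22, 28, 29]
  root=7; inorder splits into left=[], right=[9]
  root=9; inorder splits into left=[], right=[]
  root=28; inorder splits into left=[16, 17, 22], right=[29]
  root=17; inorder splits into left=[16], right=[22]
  root=16; inorder splits into left=[], right=[]
  root=22; inorder splits into left=[], right=[]
  root=29; inorder splits into left=[], right=[]
Reconstructed level-order: [12, 7, 28, 9, 17, 29, 16, 22]


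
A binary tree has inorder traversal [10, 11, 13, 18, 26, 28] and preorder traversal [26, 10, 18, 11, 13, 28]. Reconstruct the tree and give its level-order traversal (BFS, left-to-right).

Inorder:  [10, 11, 13, 18, 26, 28]
Preorder: [26, 10, 18, 11, 13, 28]
Algorithm: preorder visits root first, so consume preorder in order;
for each root, split the current inorder slice at that value into
left-subtree inorder and right-subtree inorder, then recurse.
Recursive splits:
  root=26; inorder splits into left=[10, 11, 13, 18], right=[28]
  root=10; inorder splits into left=[], right=[11, 13, 18]
  root=18; inorder splits into left=[11, 13], right=[]
  root=11; inorder splits into left=[], right=[13]
  root=13; inorder splits into left=[], right=[]
  root=28; inorder splits into left=[], right=[]
Reconstructed level-order: [26, 10, 28, 18, 11, 13]


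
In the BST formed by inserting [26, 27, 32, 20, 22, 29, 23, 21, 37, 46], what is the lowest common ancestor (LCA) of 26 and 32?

Tree insertion order: [26, 27, 32, 20, 22, 29, 23, 21, 37, 46]
Tree (level-order array): [26, 20, 27, None, 22, None, 32, 21, 23, 29, 37, None, None, None, None, None, None, None, 46]
In a BST, the LCA of p=26, q=32 is the first node v on the
root-to-leaf path with p <= v <= q (go left if both < v, right if both > v).
Walk from root:
  at 26: 26 <= 26 <= 32, this is the LCA
LCA = 26


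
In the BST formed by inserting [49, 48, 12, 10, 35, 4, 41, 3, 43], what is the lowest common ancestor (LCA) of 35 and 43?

Tree insertion order: [49, 48, 12, 10, 35, 4, 41, 3, 43]
Tree (level-order array): [49, 48, None, 12, None, 10, 35, 4, None, None, 41, 3, None, None, 43]
In a BST, the LCA of p=35, q=43 is the first node v on the
root-to-leaf path with p <= v <= q (go left if both < v, right if both > v).
Walk from root:
  at 49: both 35 and 43 < 49, go left
  at 48: both 35 and 43 < 48, go left
  at 12: both 35 and 43 > 12, go right
  at 35: 35 <= 35 <= 43, this is the LCA
LCA = 35


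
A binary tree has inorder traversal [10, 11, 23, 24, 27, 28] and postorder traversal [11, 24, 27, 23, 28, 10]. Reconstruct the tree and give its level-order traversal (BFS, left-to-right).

Inorder:   [10, 11, 23, 24, 27, 28]
Postorder: [11, 24, 27, 23, 28, 10]
Algorithm: postorder visits root last, so walk postorder right-to-left;
each value is the root of the current inorder slice — split it at that
value, recurse on the right subtree first, then the left.
Recursive splits:
  root=10; inorder splits into left=[], right=[11, 23, 24, 27, 28]
  root=28; inorder splits into left=[11, 23, 24, 27], right=[]
  root=23; inorder splits into left=[11], right=[24, 27]
  root=27; inorder splits into left=[24], right=[]
  root=24; inorder splits into left=[], right=[]
  root=11; inorder splits into left=[], right=[]
Reconstructed level-order: [10, 28, 23, 11, 27, 24]


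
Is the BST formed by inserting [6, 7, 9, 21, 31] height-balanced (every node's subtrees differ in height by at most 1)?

Tree (level-order array): [6, None, 7, None, 9, None, 21, None, 31]
Definition: a tree is height-balanced if, at every node, |h(left) - h(right)| <= 1 (empty subtree has height -1).
Bottom-up per-node check:
  node 31: h_left=-1, h_right=-1, diff=0 [OK], height=0
  node 21: h_left=-1, h_right=0, diff=1 [OK], height=1
  node 9: h_left=-1, h_right=1, diff=2 [FAIL (|-1-1|=2 > 1)], height=2
  node 7: h_left=-1, h_right=2, diff=3 [FAIL (|-1-2|=3 > 1)], height=3
  node 6: h_left=-1, h_right=3, diff=4 [FAIL (|-1-3|=4 > 1)], height=4
Node 9 violates the condition: |-1 - 1| = 2 > 1.
Result: Not balanced


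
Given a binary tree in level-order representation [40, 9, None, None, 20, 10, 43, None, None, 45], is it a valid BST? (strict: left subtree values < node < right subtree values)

Level-order array: [40, 9, None, None, 20, 10, 43, None, None, 45]
Validate using subtree bounds (lo, hi): at each node, require lo < value < hi,
then recurse left with hi=value and right with lo=value.
Preorder trace (stopping at first violation):
  at node 40 with bounds (-inf, +inf): OK
  at node 9 with bounds (-inf, 40): OK
  at node 20 with bounds (9, 40): OK
  at node 10 with bounds (9, 20): OK
  at node 43 with bounds (20, 40): VIOLATION
Node 43 violates its bound: not (20 < 43 < 40).
Result: Not a valid BST


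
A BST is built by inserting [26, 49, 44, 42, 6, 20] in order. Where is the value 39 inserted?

Starting tree (level order): [26, 6, 49, None, 20, 44, None, None, None, 42]
Insertion path: 26 -> 49 -> 44 -> 42
Result: insert 39 as left child of 42
Final tree (level order): [26, 6, 49, None, 20, 44, None, None, None, 42, None, 39]


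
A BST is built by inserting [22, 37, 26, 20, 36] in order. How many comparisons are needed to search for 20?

Search path for 20: 22 -> 20
Found: True
Comparisons: 2


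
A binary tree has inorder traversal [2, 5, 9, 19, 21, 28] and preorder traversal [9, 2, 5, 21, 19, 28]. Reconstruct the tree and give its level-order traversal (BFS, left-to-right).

Inorder:  [2, 5, 9, 19, 21, 28]
Preorder: [9, 2, 5, 21, 19, 28]
Algorithm: preorder visits root first, so consume preorder in order;
for each root, split the current inorder slice at that value into
left-subtree inorder and right-subtree inorder, then recurse.
Recursive splits:
  root=9; inorder splits into left=[2, 5], right=[19, 21, 28]
  root=2; inorder splits into left=[], right=[5]
  root=5; inorder splits into left=[], right=[]
  root=21; inorder splits into left=[19], right=[28]
  root=19; inorder splits into left=[], right=[]
  root=28; inorder splits into left=[], right=[]
Reconstructed level-order: [9, 2, 21, 5, 19, 28]


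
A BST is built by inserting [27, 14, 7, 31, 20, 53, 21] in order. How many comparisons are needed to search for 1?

Search path for 1: 27 -> 14 -> 7
Found: False
Comparisons: 3


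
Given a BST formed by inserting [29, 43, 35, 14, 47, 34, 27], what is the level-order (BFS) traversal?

Tree insertion order: [29, 43, 35, 14, 47, 34, 27]
Tree (level-order array): [29, 14, 43, None, 27, 35, 47, None, None, 34]
BFS from the root, enqueuing left then right child of each popped node:
  queue [29] -> pop 29, enqueue [14, 43], visited so far: [29]
  queue [14, 43] -> pop 14, enqueue [27], visited so far: [29, 14]
  queue [43, 27] -> pop 43, enqueue [35, 47], visited so far: [29, 14, 43]
  queue [27, 35, 47] -> pop 27, enqueue [none], visited so far: [29, 14, 43, 27]
  queue [35, 47] -> pop 35, enqueue [34], visited so far: [29, 14, 43, 27, 35]
  queue [47, 34] -> pop 47, enqueue [none], visited so far: [29, 14, 43, 27, 35, 47]
  queue [34] -> pop 34, enqueue [none], visited so far: [29, 14, 43, 27, 35, 47, 34]
Result: [29, 14, 43, 27, 35, 47, 34]


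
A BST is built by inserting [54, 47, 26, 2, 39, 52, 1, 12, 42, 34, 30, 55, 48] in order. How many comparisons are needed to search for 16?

Search path for 16: 54 -> 47 -> 26 -> 2 -> 12
Found: False
Comparisons: 5


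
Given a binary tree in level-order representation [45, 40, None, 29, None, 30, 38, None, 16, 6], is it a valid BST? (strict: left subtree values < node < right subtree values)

Level-order array: [45, 40, None, 29, None, 30, 38, None, 16, 6]
Validate using subtree bounds (lo, hi): at each node, require lo < value < hi,
then recurse left with hi=value and right with lo=value.
Preorder trace (stopping at first violation):
  at node 45 with bounds (-inf, +inf): OK
  at node 40 with bounds (-inf, 45): OK
  at node 29 with bounds (-inf, 40): OK
  at node 30 with bounds (-inf, 29): VIOLATION
Node 30 violates its bound: not (-inf < 30 < 29).
Result: Not a valid BST


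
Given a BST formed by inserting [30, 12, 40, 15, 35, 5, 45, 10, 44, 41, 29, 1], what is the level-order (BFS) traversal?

Tree insertion order: [30, 12, 40, 15, 35, 5, 45, 10, 44, 41, 29, 1]
Tree (level-order array): [30, 12, 40, 5, 15, 35, 45, 1, 10, None, 29, None, None, 44, None, None, None, None, None, None, None, 41]
BFS from the root, enqueuing left then right child of each popped node:
  queue [30] -> pop 30, enqueue [12, 40], visited so far: [30]
  queue [12, 40] -> pop 12, enqueue [5, 15], visited so far: [30, 12]
  queue [40, 5, 15] -> pop 40, enqueue [35, 45], visited so far: [30, 12, 40]
  queue [5, 15, 35, 45] -> pop 5, enqueue [1, 10], visited so far: [30, 12, 40, 5]
  queue [15, 35, 45, 1, 10] -> pop 15, enqueue [29], visited so far: [30, 12, 40, 5, 15]
  queue [35, 45, 1, 10, 29] -> pop 35, enqueue [none], visited so far: [30, 12, 40, 5, 15, 35]
  queue [45, 1, 10, 29] -> pop 45, enqueue [44], visited so far: [30, 12, 40, 5, 15, 35, 45]
  queue [1, 10, 29, 44] -> pop 1, enqueue [none], visited so far: [30, 12, 40, 5, 15, 35, 45, 1]
  queue [10, 29, 44] -> pop 10, enqueue [none], visited so far: [30, 12, 40, 5, 15, 35, 45, 1, 10]
  queue [29, 44] -> pop 29, enqueue [none], visited so far: [30, 12, 40, 5, 15, 35, 45, 1, 10, 29]
  queue [44] -> pop 44, enqueue [41], visited so far: [30, 12, 40, 5, 15, 35, 45, 1, 10, 29, 44]
  queue [41] -> pop 41, enqueue [none], visited so far: [30, 12, 40, 5, 15, 35, 45, 1, 10, 29, 44, 41]
Result: [30, 12, 40, 5, 15, 35, 45, 1, 10, 29, 44, 41]


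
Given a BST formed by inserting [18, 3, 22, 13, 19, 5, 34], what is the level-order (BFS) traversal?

Tree insertion order: [18, 3, 22, 13, 19, 5, 34]
Tree (level-order array): [18, 3, 22, None, 13, 19, 34, 5]
BFS from the root, enqueuing left then right child of each popped node:
  queue [18] -> pop 18, enqueue [3, 22], visited so far: [18]
  queue [3, 22] -> pop 3, enqueue [13], visited so far: [18, 3]
  queue [22, 13] -> pop 22, enqueue [19, 34], visited so far: [18, 3, 22]
  queue [13, 19, 34] -> pop 13, enqueue [5], visited so far: [18, 3, 22, 13]
  queue [19, 34, 5] -> pop 19, enqueue [none], visited so far: [18, 3, 22, 13, 19]
  queue [34, 5] -> pop 34, enqueue [none], visited so far: [18, 3, 22, 13, 19, 34]
  queue [5] -> pop 5, enqueue [none], visited so far: [18, 3, 22, 13, 19, 34, 5]
Result: [18, 3, 22, 13, 19, 34, 5]


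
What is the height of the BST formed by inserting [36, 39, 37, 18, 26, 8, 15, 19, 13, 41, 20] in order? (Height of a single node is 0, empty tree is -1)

Insertion order: [36, 39, 37, 18, 26, 8, 15, 19, 13, 41, 20]
Tree (level-order array): [36, 18, 39, 8, 26, 37, 41, None, 15, 19, None, None, None, None, None, 13, None, None, 20]
Compute height bottom-up (empty subtree = -1):
  height(13) = 1 + max(-1, -1) = 0
  height(15) = 1 + max(0, -1) = 1
  height(8) = 1 + max(-1, 1) = 2
  height(20) = 1 + max(-1, -1) = 0
  height(19) = 1 + max(-1, 0) = 1
  height(26) = 1 + max(1, -1) = 2
  height(18) = 1 + max(2, 2) = 3
  height(37) = 1 + max(-1, -1) = 0
  height(41) = 1 + max(-1, -1) = 0
  height(39) = 1 + max(0, 0) = 1
  height(36) = 1 + max(3, 1) = 4
Height = 4


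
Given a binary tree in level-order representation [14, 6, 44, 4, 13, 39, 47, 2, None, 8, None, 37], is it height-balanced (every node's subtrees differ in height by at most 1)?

Tree (level-order array): [14, 6, 44, 4, 13, 39, 47, 2, None, 8, None, 37]
Definition: a tree is height-balanced if, at every node, |h(left) - h(right)| <= 1 (empty subtree has height -1).
Bottom-up per-node check:
  node 2: h_left=-1, h_right=-1, diff=0 [OK], height=0
  node 4: h_left=0, h_right=-1, diff=1 [OK], height=1
  node 8: h_left=-1, h_right=-1, diff=0 [OK], height=0
  node 13: h_left=0, h_right=-1, diff=1 [OK], height=1
  node 6: h_left=1, h_right=1, diff=0 [OK], height=2
  node 37: h_left=-1, h_right=-1, diff=0 [OK], height=0
  node 39: h_left=0, h_right=-1, diff=1 [OK], height=1
  node 47: h_left=-1, h_right=-1, diff=0 [OK], height=0
  node 44: h_left=1, h_right=0, diff=1 [OK], height=2
  node 14: h_left=2, h_right=2, diff=0 [OK], height=3
All nodes satisfy the balance condition.
Result: Balanced


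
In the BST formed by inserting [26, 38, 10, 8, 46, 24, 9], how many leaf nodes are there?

Tree built from: [26, 38, 10, 8, 46, 24, 9]
Tree (level-order array): [26, 10, 38, 8, 24, None, 46, None, 9]
Rule: A leaf has 0 children.
Per-node child counts:
  node 26: 2 child(ren)
  node 10: 2 child(ren)
  node 8: 1 child(ren)
  node 9: 0 child(ren)
  node 24: 0 child(ren)
  node 38: 1 child(ren)
  node 46: 0 child(ren)
Matching nodes: [9, 24, 46]
Count of leaf nodes: 3


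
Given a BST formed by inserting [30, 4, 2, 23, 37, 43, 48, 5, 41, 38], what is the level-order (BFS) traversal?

Tree insertion order: [30, 4, 2, 23, 37, 43, 48, 5, 41, 38]
Tree (level-order array): [30, 4, 37, 2, 23, None, 43, None, None, 5, None, 41, 48, None, None, 38]
BFS from the root, enqueuing left then right child of each popped node:
  queue [30] -> pop 30, enqueue [4, 37], visited so far: [30]
  queue [4, 37] -> pop 4, enqueue [2, 23], visited so far: [30, 4]
  queue [37, 2, 23] -> pop 37, enqueue [43], visited so far: [30, 4, 37]
  queue [2, 23, 43] -> pop 2, enqueue [none], visited so far: [30, 4, 37, 2]
  queue [23, 43] -> pop 23, enqueue [5], visited so far: [30, 4, 37, 2, 23]
  queue [43, 5] -> pop 43, enqueue [41, 48], visited so far: [30, 4, 37, 2, 23, 43]
  queue [5, 41, 48] -> pop 5, enqueue [none], visited so far: [30, 4, 37, 2, 23, 43, 5]
  queue [41, 48] -> pop 41, enqueue [38], visited so far: [30, 4, 37, 2, 23, 43, 5, 41]
  queue [48, 38] -> pop 48, enqueue [none], visited so far: [30, 4, 37, 2, 23, 43, 5, 41, 48]
  queue [38] -> pop 38, enqueue [none], visited so far: [30, 4, 37, 2, 23, 43, 5, 41, 48, 38]
Result: [30, 4, 37, 2, 23, 43, 5, 41, 48, 38]


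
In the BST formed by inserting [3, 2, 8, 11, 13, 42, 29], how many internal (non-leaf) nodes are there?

Tree built from: [3, 2, 8, 11, 13, 42, 29]
Tree (level-order array): [3, 2, 8, None, None, None, 11, None, 13, None, 42, 29]
Rule: An internal node has at least one child.
Per-node child counts:
  node 3: 2 child(ren)
  node 2: 0 child(ren)
  node 8: 1 child(ren)
  node 11: 1 child(ren)
  node 13: 1 child(ren)
  node 42: 1 child(ren)
  node 29: 0 child(ren)
Matching nodes: [3, 8, 11, 13, 42]
Count of internal (non-leaf) nodes: 5


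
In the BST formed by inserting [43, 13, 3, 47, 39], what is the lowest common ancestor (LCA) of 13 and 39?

Tree insertion order: [43, 13, 3, 47, 39]
Tree (level-order array): [43, 13, 47, 3, 39]
In a BST, the LCA of p=13, q=39 is the first node v on the
root-to-leaf path with p <= v <= q (go left if both < v, right if both > v).
Walk from root:
  at 43: both 13 and 39 < 43, go left
  at 13: 13 <= 13 <= 39, this is the LCA
LCA = 13


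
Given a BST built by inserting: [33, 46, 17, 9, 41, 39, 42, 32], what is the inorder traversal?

Tree insertion order: [33, 46, 17, 9, 41, 39, 42, 32]
Tree (level-order array): [33, 17, 46, 9, 32, 41, None, None, None, None, None, 39, 42]
Inorder traversal: [9, 17, 32, 33, 39, 41, 42, 46]


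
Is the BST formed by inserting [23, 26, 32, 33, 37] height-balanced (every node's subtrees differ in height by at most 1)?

Tree (level-order array): [23, None, 26, None, 32, None, 33, None, 37]
Definition: a tree is height-balanced if, at every node, |h(left) - h(right)| <= 1 (empty subtree has height -1).
Bottom-up per-node check:
  node 37: h_left=-1, h_right=-1, diff=0 [OK], height=0
  node 33: h_left=-1, h_right=0, diff=1 [OK], height=1
  node 32: h_left=-1, h_right=1, diff=2 [FAIL (|-1-1|=2 > 1)], height=2
  node 26: h_left=-1, h_right=2, diff=3 [FAIL (|-1-2|=3 > 1)], height=3
  node 23: h_left=-1, h_right=3, diff=4 [FAIL (|-1-3|=4 > 1)], height=4
Node 32 violates the condition: |-1 - 1| = 2 > 1.
Result: Not balanced


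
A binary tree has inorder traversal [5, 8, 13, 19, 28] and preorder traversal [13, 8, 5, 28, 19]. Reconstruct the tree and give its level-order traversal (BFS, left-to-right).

Inorder:  [5, 8, 13, 19, 28]
Preorder: [13, 8, 5, 28, 19]
Algorithm: preorder visits root first, so consume preorder in order;
for each root, split the current inorder slice at that value into
left-subtree inorder and right-subtree inorder, then recurse.
Recursive splits:
  root=13; inorder splits into left=[5, 8], right=[19, 28]
  root=8; inorder splits into left=[5], right=[]
  root=5; inorder splits into left=[], right=[]
  root=28; inorder splits into left=[19], right=[]
  root=19; inorder splits into left=[], right=[]
Reconstructed level-order: [13, 8, 28, 5, 19]


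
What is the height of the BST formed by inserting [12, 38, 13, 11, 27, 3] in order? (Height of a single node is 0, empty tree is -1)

Insertion order: [12, 38, 13, 11, 27, 3]
Tree (level-order array): [12, 11, 38, 3, None, 13, None, None, None, None, 27]
Compute height bottom-up (empty subtree = -1):
  height(3) = 1 + max(-1, -1) = 0
  height(11) = 1 + max(0, -1) = 1
  height(27) = 1 + max(-1, -1) = 0
  height(13) = 1 + max(-1, 0) = 1
  height(38) = 1 + max(1, -1) = 2
  height(12) = 1 + max(1, 2) = 3
Height = 3


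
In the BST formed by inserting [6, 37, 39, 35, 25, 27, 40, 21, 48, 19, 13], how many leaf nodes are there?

Tree built from: [6, 37, 39, 35, 25, 27, 40, 21, 48, 19, 13]
Tree (level-order array): [6, None, 37, 35, 39, 25, None, None, 40, 21, 27, None, 48, 19, None, None, None, None, None, 13]
Rule: A leaf has 0 children.
Per-node child counts:
  node 6: 1 child(ren)
  node 37: 2 child(ren)
  node 35: 1 child(ren)
  node 25: 2 child(ren)
  node 21: 1 child(ren)
  node 19: 1 child(ren)
  node 13: 0 child(ren)
  node 27: 0 child(ren)
  node 39: 1 child(ren)
  node 40: 1 child(ren)
  node 48: 0 child(ren)
Matching nodes: [13, 27, 48]
Count of leaf nodes: 3


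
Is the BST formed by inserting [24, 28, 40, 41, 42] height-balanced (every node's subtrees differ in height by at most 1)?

Tree (level-order array): [24, None, 28, None, 40, None, 41, None, 42]
Definition: a tree is height-balanced if, at every node, |h(left) - h(right)| <= 1 (empty subtree has height -1).
Bottom-up per-node check:
  node 42: h_left=-1, h_right=-1, diff=0 [OK], height=0
  node 41: h_left=-1, h_right=0, diff=1 [OK], height=1
  node 40: h_left=-1, h_right=1, diff=2 [FAIL (|-1-1|=2 > 1)], height=2
  node 28: h_left=-1, h_right=2, diff=3 [FAIL (|-1-2|=3 > 1)], height=3
  node 24: h_left=-1, h_right=3, diff=4 [FAIL (|-1-3|=4 > 1)], height=4
Node 40 violates the condition: |-1 - 1| = 2 > 1.
Result: Not balanced


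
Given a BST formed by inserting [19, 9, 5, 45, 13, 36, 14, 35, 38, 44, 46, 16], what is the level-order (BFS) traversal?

Tree insertion order: [19, 9, 5, 45, 13, 36, 14, 35, 38, 44, 46, 16]
Tree (level-order array): [19, 9, 45, 5, 13, 36, 46, None, None, None, 14, 35, 38, None, None, None, 16, None, None, None, 44]
BFS from the root, enqueuing left then right child of each popped node:
  queue [19] -> pop 19, enqueue [9, 45], visited so far: [19]
  queue [9, 45] -> pop 9, enqueue [5, 13], visited so far: [19, 9]
  queue [45, 5, 13] -> pop 45, enqueue [36, 46], visited so far: [19, 9, 45]
  queue [5, 13, 36, 46] -> pop 5, enqueue [none], visited so far: [19, 9, 45, 5]
  queue [13, 36, 46] -> pop 13, enqueue [14], visited so far: [19, 9, 45, 5, 13]
  queue [36, 46, 14] -> pop 36, enqueue [35, 38], visited so far: [19, 9, 45, 5, 13, 36]
  queue [46, 14, 35, 38] -> pop 46, enqueue [none], visited so far: [19, 9, 45, 5, 13, 36, 46]
  queue [14, 35, 38] -> pop 14, enqueue [16], visited so far: [19, 9, 45, 5, 13, 36, 46, 14]
  queue [35, 38, 16] -> pop 35, enqueue [none], visited so far: [19, 9, 45, 5, 13, 36, 46, 14, 35]
  queue [38, 16] -> pop 38, enqueue [44], visited so far: [19, 9, 45, 5, 13, 36, 46, 14, 35, 38]
  queue [16, 44] -> pop 16, enqueue [none], visited so far: [19, 9, 45, 5, 13, 36, 46, 14, 35, 38, 16]
  queue [44] -> pop 44, enqueue [none], visited so far: [19, 9, 45, 5, 13, 36, 46, 14, 35, 38, 16, 44]
Result: [19, 9, 45, 5, 13, 36, 46, 14, 35, 38, 16, 44]


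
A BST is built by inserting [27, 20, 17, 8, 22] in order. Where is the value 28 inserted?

Starting tree (level order): [27, 20, None, 17, 22, 8]
Insertion path: 27
Result: insert 28 as right child of 27
Final tree (level order): [27, 20, 28, 17, 22, None, None, 8]


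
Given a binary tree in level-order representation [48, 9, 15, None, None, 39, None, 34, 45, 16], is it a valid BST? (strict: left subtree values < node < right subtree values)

Level-order array: [48, 9, 15, None, None, 39, None, 34, 45, 16]
Validate using subtree bounds (lo, hi): at each node, require lo < value < hi,
then recurse left with hi=value and right with lo=value.
Preorder trace (stopping at first violation):
  at node 48 with bounds (-inf, +inf): OK
  at node 9 with bounds (-inf, 48): OK
  at node 15 with bounds (48, +inf): VIOLATION
Node 15 violates its bound: not (48 < 15 < +inf).
Result: Not a valid BST


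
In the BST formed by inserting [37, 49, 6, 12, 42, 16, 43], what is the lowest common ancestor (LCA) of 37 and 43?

Tree insertion order: [37, 49, 6, 12, 42, 16, 43]
Tree (level-order array): [37, 6, 49, None, 12, 42, None, None, 16, None, 43]
In a BST, the LCA of p=37, q=43 is the first node v on the
root-to-leaf path with p <= v <= q (go left if both < v, right if both > v).
Walk from root:
  at 37: 37 <= 37 <= 43, this is the LCA
LCA = 37
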